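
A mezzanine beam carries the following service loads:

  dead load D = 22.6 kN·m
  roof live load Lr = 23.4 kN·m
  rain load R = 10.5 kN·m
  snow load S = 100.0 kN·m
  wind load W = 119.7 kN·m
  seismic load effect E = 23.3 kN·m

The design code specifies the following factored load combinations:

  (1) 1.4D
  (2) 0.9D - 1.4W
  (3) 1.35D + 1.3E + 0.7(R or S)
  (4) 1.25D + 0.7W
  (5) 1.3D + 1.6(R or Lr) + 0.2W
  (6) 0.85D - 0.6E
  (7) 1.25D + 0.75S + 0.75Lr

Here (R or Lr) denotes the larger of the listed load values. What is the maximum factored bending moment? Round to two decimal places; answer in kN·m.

130.80 kN·m

(R or S) → S = 100.0 kN·m; (R or Lr) → Lr = 23.4 kN·m.
(1) 1.4(22.6) = 31.64
(2) 0.9(22.6) - 1.4(119.7) = 20.34 - 167.58 = -147.24
(3) 1.35(22.6) + 1.3(23.3) + 0.7(100.0) = 30.51 + 30.29 + 70.00 = 130.80
(4) 1.25(22.6) + 0.7(119.7) = 28.25 + 83.79 = 112.04
(5) 1.3(22.6) + 1.6(23.4) + 0.2(119.7) = 29.38 + 37.44 + 23.94 = 90.76
(6) 0.85(22.6) - 0.6(23.3) = 19.21 - 13.98 = 5.23
(7) 1.25(22.6) + 0.75(100.0) + 0.75(23.4) = 28.25 + 75.00 + 17.55 = 120.80
Combination 3 governs: M_u = 130.80 kN·m.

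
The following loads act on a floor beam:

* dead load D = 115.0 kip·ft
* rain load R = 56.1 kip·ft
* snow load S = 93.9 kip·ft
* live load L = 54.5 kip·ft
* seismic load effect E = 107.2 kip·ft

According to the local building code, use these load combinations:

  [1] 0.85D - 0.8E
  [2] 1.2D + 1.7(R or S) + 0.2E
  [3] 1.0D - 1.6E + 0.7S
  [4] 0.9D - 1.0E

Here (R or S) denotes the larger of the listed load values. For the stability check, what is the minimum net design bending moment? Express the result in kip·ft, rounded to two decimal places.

(R or S) → S = 93.9 kip·ft.
[1] 0.85(115.0) - 0.8(107.2) = 97.75 - 85.76 = 11.99
[2] 1.2(115.0) + 1.7(93.9) + 0.2(107.2) = 138.00 + 159.63 + 21.44 = 319.07
[3] 1.0(115.0) - 1.6(107.2) + 0.7(93.9) = 115.00 - 171.52 + 65.73 = 9.21
[4] 0.9(115.0) - 1.0(107.2) = 103.50 - 107.20 = -3.70
Combination 4 gives the minimum: -3.70 kip·ft.

-3.70 kip·ft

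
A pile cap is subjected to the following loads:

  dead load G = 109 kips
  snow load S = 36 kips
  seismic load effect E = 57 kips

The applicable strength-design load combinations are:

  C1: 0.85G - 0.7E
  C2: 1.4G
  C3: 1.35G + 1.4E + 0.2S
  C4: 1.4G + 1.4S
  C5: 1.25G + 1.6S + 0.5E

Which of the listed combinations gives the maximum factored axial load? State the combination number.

Combination 3

C1: 0.85(109) - 0.7(57) = 92.65 - 39.90 = 52.75
C2: 1.4(109) = 152.60
C3: 1.35(109) + 1.4(57) + 0.2(36) = 147.15 + 79.80 + 7.20 = 234.15
C4: 1.4(109) + 1.4(36) = 152.60 + 50.40 = 203.00
C5: 1.25(109) + 1.6(36) + 0.5(57) = 136.25 + 57.60 + 28.50 = 222.35
The largest value is 234.15 kips from combination 3.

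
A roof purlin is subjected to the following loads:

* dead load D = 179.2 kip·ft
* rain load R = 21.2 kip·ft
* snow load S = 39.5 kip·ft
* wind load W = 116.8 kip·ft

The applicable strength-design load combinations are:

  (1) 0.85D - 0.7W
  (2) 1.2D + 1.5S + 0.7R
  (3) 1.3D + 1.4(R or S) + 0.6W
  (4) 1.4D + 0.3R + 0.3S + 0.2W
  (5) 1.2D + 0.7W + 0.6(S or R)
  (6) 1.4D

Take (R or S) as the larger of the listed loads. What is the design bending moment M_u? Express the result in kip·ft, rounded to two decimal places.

358.34 kip·ft

(R or S) → S = 39.5 kip·ft; (S or R) → S = 39.5 kip·ft.
(1) 0.85(179.2) - 0.7(116.8) = 152.32 - 81.76 = 70.56
(2) 1.2(179.2) + 1.5(39.5) + 0.7(21.2) = 215.04 + 59.25 + 14.84 = 289.13
(3) 1.3(179.2) + 1.4(39.5) + 0.6(116.8) = 232.96 + 55.30 + 70.08 = 358.34
(4) 1.4(179.2) + 0.3(21.2) + 0.3(39.5) + 0.2(116.8) = 250.88 + 6.36 + 11.85 + 23.36 = 292.45
(5) 1.2(179.2) + 0.7(116.8) + 0.6(39.5) = 215.04 + 81.76 + 23.70 = 320.50
(6) 1.4(179.2) = 250.88
The controlling combination is 3, giving 358.34 kip·ft.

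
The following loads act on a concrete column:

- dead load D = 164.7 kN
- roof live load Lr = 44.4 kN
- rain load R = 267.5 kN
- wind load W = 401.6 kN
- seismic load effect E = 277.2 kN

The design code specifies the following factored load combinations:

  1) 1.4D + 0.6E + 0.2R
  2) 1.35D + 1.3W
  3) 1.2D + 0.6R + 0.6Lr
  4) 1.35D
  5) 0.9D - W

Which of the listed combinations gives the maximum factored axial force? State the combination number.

1) 1.4(164.7) + 0.6(277.2) + 0.2(267.5) = 230.58 + 166.32 + 53.50 = 450.40
2) 1.35(164.7) + 1.3(401.6) = 222.35 + 522.08 = 744.43
3) 1.2(164.7) + 0.6(267.5) + 0.6(44.4) = 197.64 + 160.50 + 26.64 = 384.78
4) 1.35(164.7) = 222.35
5) 0.9(164.7) - 1.0(401.6) = 148.23 - 401.60 = -253.37
The largest value is 744.43 kN from combination 2.

Combination 2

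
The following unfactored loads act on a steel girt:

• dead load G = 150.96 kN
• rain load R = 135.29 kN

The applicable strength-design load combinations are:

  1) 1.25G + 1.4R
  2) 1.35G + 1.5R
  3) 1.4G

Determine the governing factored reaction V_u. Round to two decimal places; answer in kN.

1) 1.25(150.96) + 1.4(135.29) = 378.11
2) 1.35(150.96) + 1.5(135.29) = 406.73
3) 1.4(150.96) = 211.34
Combination 2 governs: V_u = 406.73 kN.

406.73 kN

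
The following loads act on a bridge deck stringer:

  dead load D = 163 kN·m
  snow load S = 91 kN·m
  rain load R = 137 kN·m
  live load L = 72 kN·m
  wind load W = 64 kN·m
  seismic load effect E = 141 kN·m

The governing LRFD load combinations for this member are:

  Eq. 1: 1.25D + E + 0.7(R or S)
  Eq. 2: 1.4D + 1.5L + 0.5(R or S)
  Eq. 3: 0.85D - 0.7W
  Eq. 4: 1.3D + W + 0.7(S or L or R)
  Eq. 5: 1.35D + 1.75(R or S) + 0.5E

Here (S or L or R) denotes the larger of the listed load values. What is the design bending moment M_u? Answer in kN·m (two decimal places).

(R or S) → R = 137 kN·m; (S or L or R) → R = 137 kN·m.
Eq. 1: 1.25(163) + 1.0(141) + 0.7(137) = 203.75 + 141.00 + 95.90 = 440.65
Eq. 2: 1.4(163) + 1.5(72) + 0.5(137) = 228.20 + 108.00 + 68.50 = 404.70
Eq. 3: 0.85(163) - 0.7(64) = 138.55 - 44.80 = 93.75
Eq. 4: 1.3(163) + 1.0(64) + 0.7(137) = 211.90 + 64.00 + 95.90 = 371.80
Eq. 5: 1.35(163) + 1.75(137) + 0.5(141) = 220.05 + 239.75 + 70.50 = 530.30
Maximum is from combination 5.

530.30 kN·m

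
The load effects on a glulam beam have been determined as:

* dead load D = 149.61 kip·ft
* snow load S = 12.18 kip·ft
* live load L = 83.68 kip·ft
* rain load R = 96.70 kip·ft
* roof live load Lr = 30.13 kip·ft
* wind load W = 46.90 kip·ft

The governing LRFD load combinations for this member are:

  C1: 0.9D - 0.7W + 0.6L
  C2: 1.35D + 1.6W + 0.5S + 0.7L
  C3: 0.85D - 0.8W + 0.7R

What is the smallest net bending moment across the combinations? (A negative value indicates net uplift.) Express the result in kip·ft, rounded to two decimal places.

152.03 kip·ft

C1: 0.9(149.61) - 0.7(46.90) + 0.6(83.68) = 134.65 - 32.83 + 50.21 = 152.03
C2: 1.35(149.61) + 1.6(46.90) + 0.5(12.18) + 0.7(83.68) = 201.97 + 75.04 + 6.09 + 58.58 = 341.68
C3: 0.85(149.61) - 0.8(46.90) + 0.7(96.70) = 127.17 - 37.52 + 67.69 = 157.34
Combination 1 gives the minimum: 152.03 kip·ft.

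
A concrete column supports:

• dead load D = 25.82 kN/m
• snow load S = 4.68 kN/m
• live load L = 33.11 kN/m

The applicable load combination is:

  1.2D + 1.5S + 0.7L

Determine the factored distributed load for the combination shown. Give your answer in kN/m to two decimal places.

1.2(25.82) + 1.5(4.68) + 0.7(33.11) = 61.18
w_u = 61.18 kN/m.

61.18 kN/m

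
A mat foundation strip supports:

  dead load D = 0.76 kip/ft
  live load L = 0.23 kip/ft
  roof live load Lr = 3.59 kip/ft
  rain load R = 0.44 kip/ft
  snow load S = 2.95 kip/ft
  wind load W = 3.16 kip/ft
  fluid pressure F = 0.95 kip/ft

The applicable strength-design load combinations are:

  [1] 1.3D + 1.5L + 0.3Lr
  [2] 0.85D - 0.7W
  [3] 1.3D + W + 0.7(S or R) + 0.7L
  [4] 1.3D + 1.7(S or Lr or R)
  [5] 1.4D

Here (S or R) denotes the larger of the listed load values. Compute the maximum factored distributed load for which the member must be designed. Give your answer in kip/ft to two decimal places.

(S or R) → S = 2.95 kip/ft; (S or Lr or R) → Lr = 3.59 kip/ft.
[1] 1.3(0.76) + 1.5(0.23) + 0.3(3.59) = 2.41
[2] 0.85(0.76) - 0.7(3.16) = -1.57
[3] 1.3(0.76) + 1.0(3.16) + 0.7(2.95) + 0.7(0.23) = 6.37
[4] 1.3(0.76) + 1.7(3.59) = 0.99 + 6.10 = 7.09
[5] 1.4(0.76) = 1.06
Maximum is from combination 4.

7.09 kip/ft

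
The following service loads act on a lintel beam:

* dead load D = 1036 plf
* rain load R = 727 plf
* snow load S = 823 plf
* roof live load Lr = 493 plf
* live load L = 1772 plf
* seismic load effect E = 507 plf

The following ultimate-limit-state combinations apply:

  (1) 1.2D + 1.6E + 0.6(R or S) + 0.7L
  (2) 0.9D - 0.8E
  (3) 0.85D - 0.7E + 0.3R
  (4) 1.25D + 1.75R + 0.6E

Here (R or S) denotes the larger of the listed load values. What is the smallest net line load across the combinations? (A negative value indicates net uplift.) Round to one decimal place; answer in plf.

526.8 plf

(R or S) → S = 823 plf.
(1) 1.2(1036) + 1.6(507) + 0.6(823) + 0.7(1772) = 1243.2 + 811.2 + 493.8 + 1240.4 = 3788.6
(2) 0.9(1036) - 0.8(507) = 932.4 - 405.6 = 526.8
(3) 0.85(1036) - 0.7(507) + 0.3(727) = 880.6 - 354.9 + 218.1 = 743.8
(4) 1.25(1036) + 1.75(727) + 0.6(507) = 1295.0 + 1272.3 + 304.2 = 2871.5
Combination 2 gives the minimum: 526.8 plf.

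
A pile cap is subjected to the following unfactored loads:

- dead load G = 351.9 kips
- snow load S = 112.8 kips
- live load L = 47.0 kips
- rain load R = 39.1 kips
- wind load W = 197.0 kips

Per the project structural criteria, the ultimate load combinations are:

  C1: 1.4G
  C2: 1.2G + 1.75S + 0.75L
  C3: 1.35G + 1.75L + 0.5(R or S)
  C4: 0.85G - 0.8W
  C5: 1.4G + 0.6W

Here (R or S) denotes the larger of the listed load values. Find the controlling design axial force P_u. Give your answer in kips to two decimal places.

654.93 kips

(R or S) → S = 112.8 kips.
C1: 1.4(351.9) = 492.66
C2: 1.2(351.9) + 1.75(112.8) + 0.75(47.0) = 422.28 + 197.40 + 35.25 = 654.93
C3: 1.35(351.9) + 1.75(47.0) + 0.5(112.8) = 475.07 + 82.25 + 56.40 = 613.72
C4: 0.85(351.9) - 0.8(197.0) = 299.12 - 157.60 = 141.52
C5: 1.4(351.9) + 0.6(197.0) = 492.66 + 118.20 = 610.86
Combination 2 governs: P_u = 654.93 kips.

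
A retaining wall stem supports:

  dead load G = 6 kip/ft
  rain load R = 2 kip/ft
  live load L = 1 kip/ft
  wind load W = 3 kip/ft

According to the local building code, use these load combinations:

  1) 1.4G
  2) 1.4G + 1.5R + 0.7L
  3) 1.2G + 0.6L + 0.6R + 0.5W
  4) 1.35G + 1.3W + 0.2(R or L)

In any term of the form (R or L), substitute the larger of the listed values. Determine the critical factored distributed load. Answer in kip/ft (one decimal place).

(R or L) → R = 2 kip/ft.
1) 1.4(6) = 8.4
2) 1.4(6) + 1.5(2) + 0.7(1) = 8.4 + 3.0 + 0.7 = 12.1
3) 1.2(6) + 0.6(1) + 0.6(2) + 0.5(3) = 7.2 + 0.6 + 1.2 + 1.5 = 10.5
4) 1.35(6) + 1.3(3) + 0.2(2) = 8.1 + 3.9 + 0.4 = 12.4
Combination 4 governs: w_u = 12.4 kip/ft.

12.4 kip/ft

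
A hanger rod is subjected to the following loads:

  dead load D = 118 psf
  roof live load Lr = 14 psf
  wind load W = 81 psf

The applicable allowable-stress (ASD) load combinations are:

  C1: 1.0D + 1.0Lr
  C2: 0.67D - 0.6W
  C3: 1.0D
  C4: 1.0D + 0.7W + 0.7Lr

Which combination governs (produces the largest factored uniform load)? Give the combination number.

Combination 4

C1: 1.0(118) + 1.0(14) = 118.00 + 14.00 = 132.00
C2: 0.67(118) - 0.6(81) = 79.06 - 48.60 = 30.46
C3: 1.0(118) = 118.00
C4: 1.0(118) + 0.7(81) + 0.7(14) = 118.00 + 56.70 + 9.80 = 184.50
The largest value is 184.50 psf from combination 4.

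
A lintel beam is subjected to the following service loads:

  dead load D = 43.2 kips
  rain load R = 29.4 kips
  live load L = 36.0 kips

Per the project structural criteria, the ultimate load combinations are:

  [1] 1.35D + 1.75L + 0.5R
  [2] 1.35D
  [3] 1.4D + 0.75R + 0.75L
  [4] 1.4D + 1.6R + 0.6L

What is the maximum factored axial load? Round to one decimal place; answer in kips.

136.0 kips

[1] 1.35(43.2) + 1.75(36.0) + 0.5(29.4) = 136.0
[2] 1.35(43.2) = 58.3
[3] 1.4(43.2) + 0.75(29.4) + 0.75(36.0) = 109.5
[4] 1.4(43.2) + 1.6(29.4) + 0.6(36.0) = 129.1
Maximum is from combination 1.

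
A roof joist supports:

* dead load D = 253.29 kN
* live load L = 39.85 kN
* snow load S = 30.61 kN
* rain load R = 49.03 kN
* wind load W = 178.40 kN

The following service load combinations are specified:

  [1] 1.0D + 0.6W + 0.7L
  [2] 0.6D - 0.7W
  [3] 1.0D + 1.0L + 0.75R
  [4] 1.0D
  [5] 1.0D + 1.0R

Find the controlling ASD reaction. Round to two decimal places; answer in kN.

[1] 1.0(253.29) + 0.6(178.40) + 0.7(39.85) = 253.29 + 107.04 + 27.90 = 388.23
[2] 0.6(253.29) - 0.7(178.40) = 151.97 - 124.88 = 27.09
[3] 1.0(253.29) + 1.0(39.85) + 0.75(49.03) = 253.29 + 39.85 + 36.77 = 329.91
[4] 1.0(253.29) = 253.29
[5] 1.0(253.29) + 1.0(49.03) = 253.29 + 49.03 = 302.32
The controlling combination is 1, giving 388.23 kN.

388.23 kN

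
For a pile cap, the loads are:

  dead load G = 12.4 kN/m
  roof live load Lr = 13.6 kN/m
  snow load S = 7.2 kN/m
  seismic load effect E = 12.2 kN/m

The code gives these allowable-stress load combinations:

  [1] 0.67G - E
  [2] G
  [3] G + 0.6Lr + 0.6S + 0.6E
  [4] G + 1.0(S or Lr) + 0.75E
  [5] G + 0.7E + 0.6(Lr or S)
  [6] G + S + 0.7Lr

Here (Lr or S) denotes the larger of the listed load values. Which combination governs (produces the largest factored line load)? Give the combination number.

(S or Lr) → Lr = 13.6 kN/m; (Lr or S) → Lr = 13.6 kN/m.
[1] 0.67(12.4) - 1.0(12.2) = 8.31 - 12.20 = -3.89
[2] 1.0(12.4) = 12.40
[3] 1.0(12.4) + 0.6(13.6) + 0.6(7.2) + 0.6(12.2) = 12.40 + 8.16 + 4.32 + 7.32 = 32.20
[4] 1.0(12.4) + 1.0(13.6) + 0.75(12.2) = 12.40 + 13.60 + 9.15 = 35.15
[5] 1.0(12.4) + 0.7(12.2) + 0.6(13.6) = 12.40 + 8.54 + 8.16 = 29.10
[6] 1.0(12.4) + 1.0(7.2) + 0.7(13.6) = 12.40 + 7.20 + 9.52 = 29.12
The largest value is 35.15 kN/m from combination 4.

Combination 4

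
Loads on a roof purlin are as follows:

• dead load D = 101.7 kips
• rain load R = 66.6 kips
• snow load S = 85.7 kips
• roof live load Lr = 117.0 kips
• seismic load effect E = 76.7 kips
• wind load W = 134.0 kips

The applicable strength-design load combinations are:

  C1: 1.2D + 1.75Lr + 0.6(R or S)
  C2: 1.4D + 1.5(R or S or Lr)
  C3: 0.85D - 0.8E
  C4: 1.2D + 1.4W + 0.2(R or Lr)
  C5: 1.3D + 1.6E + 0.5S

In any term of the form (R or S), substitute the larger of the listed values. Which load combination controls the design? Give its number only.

Combination 1

(R or S) → S = 85.7 kips; (R or S or Lr) → Lr = 117.0 kips; (R or Lr) → Lr = 117.0 kips.
C1: 1.2(101.7) + 1.75(117.0) + 0.6(85.7) = 378.21
C2: 1.4(101.7) + 1.5(117.0) = 317.88
C3: 0.85(101.7) - 0.8(76.7) = 25.09
C4: 1.2(101.7) + 1.4(134.0) + 0.2(117.0) = 333.04
C5: 1.3(101.7) + 1.6(76.7) + 0.5(85.7) = 297.78
The largest value is 378.21 kips from combination 1.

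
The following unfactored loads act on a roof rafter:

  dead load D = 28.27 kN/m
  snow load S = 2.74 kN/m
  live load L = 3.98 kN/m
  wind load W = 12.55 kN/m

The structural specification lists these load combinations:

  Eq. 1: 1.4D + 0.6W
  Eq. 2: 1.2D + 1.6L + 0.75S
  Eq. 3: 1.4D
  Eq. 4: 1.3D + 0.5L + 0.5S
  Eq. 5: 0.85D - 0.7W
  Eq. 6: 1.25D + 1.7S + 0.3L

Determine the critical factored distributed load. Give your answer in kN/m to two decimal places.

47.11 kN/m

Eq. 1: 1.4(28.27) + 0.6(12.55) = 39.58 + 7.53 = 47.11
Eq. 2: 1.2(28.27) + 1.6(3.98) + 0.75(2.74) = 33.92 + 6.37 + 2.06 = 42.35
Eq. 3: 1.4(28.27) = 39.58
Eq. 4: 1.3(28.27) + 0.5(3.98) + 0.5(2.74) = 36.75 + 1.99 + 1.37 = 40.11
Eq. 5: 0.85(28.27) - 0.7(12.55) = 24.03 - 8.79 = 15.24
Eq. 6: 1.25(28.27) + 1.7(2.74) + 0.3(3.98) = 35.34 + 4.66 + 1.19 = 41.19
Maximum is from combination 1.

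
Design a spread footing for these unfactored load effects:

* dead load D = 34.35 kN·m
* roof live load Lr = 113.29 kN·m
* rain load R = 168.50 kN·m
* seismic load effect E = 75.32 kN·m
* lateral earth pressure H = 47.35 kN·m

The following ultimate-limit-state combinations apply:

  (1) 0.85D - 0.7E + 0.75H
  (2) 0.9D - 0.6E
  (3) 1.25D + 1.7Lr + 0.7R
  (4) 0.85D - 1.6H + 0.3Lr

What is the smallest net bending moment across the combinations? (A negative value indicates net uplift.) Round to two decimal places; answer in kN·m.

(1) 0.85(34.35) - 0.7(75.32) + 0.75(47.35) = 11.99
(2) 0.9(34.35) - 0.6(75.32) = -14.28
(3) 1.25(34.35) + 1.7(113.29) + 0.7(168.50) = 353.48
(4) 0.85(34.35) - 1.6(47.35) + 0.3(113.29) = -12.58
Combination 2 gives the minimum: -14.28 kN·m.

-14.28 kN·m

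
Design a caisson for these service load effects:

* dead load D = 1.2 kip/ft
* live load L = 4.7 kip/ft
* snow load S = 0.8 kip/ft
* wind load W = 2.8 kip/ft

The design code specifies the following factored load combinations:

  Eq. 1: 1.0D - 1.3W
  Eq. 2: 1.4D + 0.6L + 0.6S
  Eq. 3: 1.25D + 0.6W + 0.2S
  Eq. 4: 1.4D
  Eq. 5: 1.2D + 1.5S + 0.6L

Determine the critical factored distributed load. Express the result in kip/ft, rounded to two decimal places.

5.46 kip/ft

Eq. 1: 1.0(1.2) - 1.3(2.8) = 1.20 - 3.64 = -2.44
Eq. 2: 1.4(1.2) + 0.6(4.7) + 0.6(0.8) = 1.68 + 2.82 + 0.48 = 4.98
Eq. 3: 1.25(1.2) + 0.6(2.8) + 0.2(0.8) = 1.50 + 1.68 + 0.16 = 3.34
Eq. 4: 1.4(1.2) = 1.68
Eq. 5: 1.2(1.2) + 1.5(0.8) + 0.6(4.7) = 1.44 + 1.20 + 2.82 = 5.46
The controlling combination is 5, giving 5.46 kip/ft.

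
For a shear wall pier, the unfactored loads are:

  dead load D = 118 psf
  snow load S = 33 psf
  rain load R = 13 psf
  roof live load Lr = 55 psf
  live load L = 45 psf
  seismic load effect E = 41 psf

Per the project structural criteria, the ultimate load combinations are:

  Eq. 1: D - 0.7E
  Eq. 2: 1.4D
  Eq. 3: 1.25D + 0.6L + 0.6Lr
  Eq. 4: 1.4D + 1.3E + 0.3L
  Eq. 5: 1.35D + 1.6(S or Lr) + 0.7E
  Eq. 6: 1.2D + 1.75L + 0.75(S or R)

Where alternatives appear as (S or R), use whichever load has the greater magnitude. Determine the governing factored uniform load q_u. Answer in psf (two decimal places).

276.00 psf

(S or Lr) → Lr = 55 psf; (S or R) → S = 33 psf.
Eq. 1: 1.0(118) - 0.7(41) = 118.00 - 28.70 = 89.30
Eq. 2: 1.4(118) = 165.20
Eq. 3: 1.25(118) + 0.6(45) + 0.6(55) = 147.50 + 27.00 + 33.00 = 207.50
Eq. 4: 1.4(118) + 1.3(41) + 0.3(45) = 165.20 + 53.30 + 13.50 = 232.00
Eq. 5: 1.35(118) + 1.6(55) + 0.7(41) = 159.30 + 88.00 + 28.70 = 276.00
Eq. 6: 1.2(118) + 1.75(45) + 0.75(33) = 141.60 + 78.75 + 24.75 = 245.10
The controlling combination is 5, giving 276.00 psf.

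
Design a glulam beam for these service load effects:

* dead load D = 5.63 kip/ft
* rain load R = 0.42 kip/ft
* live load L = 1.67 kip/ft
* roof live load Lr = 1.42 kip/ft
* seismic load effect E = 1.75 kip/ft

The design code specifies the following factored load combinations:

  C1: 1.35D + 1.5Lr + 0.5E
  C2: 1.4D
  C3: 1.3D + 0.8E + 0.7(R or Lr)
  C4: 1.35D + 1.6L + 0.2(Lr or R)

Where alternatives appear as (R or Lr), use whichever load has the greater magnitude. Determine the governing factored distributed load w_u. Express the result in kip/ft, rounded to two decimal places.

(R or Lr) → Lr = 1.42 kip/ft; (Lr or R) → Lr = 1.42 kip/ft.
C1: 1.35(5.63) + 1.5(1.42) + 0.5(1.75) = 10.61
C2: 1.4(5.63) = 7.88
C3: 1.3(5.63) + 0.8(1.75) + 0.7(1.42) = 9.71
C4: 1.35(5.63) + 1.6(1.67) + 0.2(1.42) = 10.56
Maximum is from combination 1.

10.61 kip/ft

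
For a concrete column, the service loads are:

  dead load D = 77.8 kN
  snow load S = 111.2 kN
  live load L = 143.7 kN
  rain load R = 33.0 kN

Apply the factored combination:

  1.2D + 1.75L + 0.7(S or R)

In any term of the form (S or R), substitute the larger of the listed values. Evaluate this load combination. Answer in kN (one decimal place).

422.7 kN

(S or R) → S = 111.2 kN.
1.2(77.8) + 1.75(143.7) + 0.7(111.2) = 93.4 + 251.5 + 77.8 = 422.7
P_u = 422.7 kN.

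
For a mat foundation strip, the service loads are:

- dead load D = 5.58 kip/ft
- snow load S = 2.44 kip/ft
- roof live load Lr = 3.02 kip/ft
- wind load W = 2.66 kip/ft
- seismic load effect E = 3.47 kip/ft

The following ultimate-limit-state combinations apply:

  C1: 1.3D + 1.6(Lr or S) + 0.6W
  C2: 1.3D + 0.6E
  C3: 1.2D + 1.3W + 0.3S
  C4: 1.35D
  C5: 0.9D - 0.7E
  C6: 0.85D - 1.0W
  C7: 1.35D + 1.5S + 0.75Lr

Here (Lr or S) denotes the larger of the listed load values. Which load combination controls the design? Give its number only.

(Lr or S) → Lr = 3.02 kip/ft.
C1: 1.3(5.58) + 1.6(3.02) + 0.6(2.66) = 13.68
C2: 1.3(5.58) + 0.6(3.47) = 9.34
C3: 1.2(5.58) + 1.3(2.66) + 0.3(2.44) = 10.89
C4: 1.35(5.58) = 7.53
C5: 0.9(5.58) - 0.7(3.47) = 2.59
C6: 0.85(5.58) - 1.0(2.66) = 2.08
C7: 1.35(5.58) + 1.5(2.44) + 0.75(3.02) = 13.46
The largest value is 13.68 kip/ft from combination 1.

Combination 1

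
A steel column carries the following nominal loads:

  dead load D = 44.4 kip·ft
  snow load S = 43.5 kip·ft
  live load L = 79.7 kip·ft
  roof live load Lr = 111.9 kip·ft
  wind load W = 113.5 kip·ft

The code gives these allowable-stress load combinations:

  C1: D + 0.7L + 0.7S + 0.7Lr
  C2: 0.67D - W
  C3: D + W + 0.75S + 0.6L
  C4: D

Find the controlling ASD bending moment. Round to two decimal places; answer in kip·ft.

238.35 kip·ft

C1: 1.0(44.4) + 0.7(79.7) + 0.7(43.5) + 0.7(111.9) = 44.40 + 55.79 + 30.45 + 78.33 = 208.97
C2: 0.67(44.4) - 1.0(113.5) = 29.75 - 113.50 = -83.75
C3: 1.0(44.4) + 1.0(113.5) + 0.75(43.5) + 0.6(79.7) = 44.40 + 113.50 + 32.63 + 47.82 = 238.35
C4: 1.0(44.4) = 44.40
Combination 3 governs: M = 238.35 kip·ft.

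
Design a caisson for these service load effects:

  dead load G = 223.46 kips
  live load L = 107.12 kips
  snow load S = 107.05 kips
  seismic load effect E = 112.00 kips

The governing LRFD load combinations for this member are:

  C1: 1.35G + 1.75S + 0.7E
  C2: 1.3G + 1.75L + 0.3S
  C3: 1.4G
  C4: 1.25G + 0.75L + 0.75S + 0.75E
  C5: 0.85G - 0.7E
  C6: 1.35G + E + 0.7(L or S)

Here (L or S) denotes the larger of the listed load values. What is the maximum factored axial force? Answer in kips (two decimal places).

567.41 kips

(L or S) → L = 107.12 kips.
C1: 1.35(223.46) + 1.75(107.05) + 0.7(112.00) = 301.67 + 187.34 + 78.40 = 567.41
C2: 1.3(223.46) + 1.75(107.12) + 0.3(107.05) = 510.07
C3: 1.4(223.46) = 312.84
C4: 1.25(223.46) + 0.75(107.12) + 0.75(107.05) + 0.75(112.00) = 523.95
C5: 0.85(223.46) - 0.7(112.00) = 189.94 - 78.40 = 111.54
C6: 1.35(223.46) + 1.0(112.00) + 0.7(107.12) = 488.66
Maximum is from combination 1.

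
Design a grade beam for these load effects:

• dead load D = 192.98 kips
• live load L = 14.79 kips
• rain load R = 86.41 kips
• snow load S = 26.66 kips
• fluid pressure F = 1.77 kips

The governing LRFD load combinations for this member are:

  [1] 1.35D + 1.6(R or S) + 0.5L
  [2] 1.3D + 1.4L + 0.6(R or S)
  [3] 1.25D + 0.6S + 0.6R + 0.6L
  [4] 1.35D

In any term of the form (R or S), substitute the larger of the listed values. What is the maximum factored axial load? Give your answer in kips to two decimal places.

(R or S) → R = 86.41 kips.
[1] 1.35(192.98) + 1.6(86.41) + 0.5(14.79) = 406.17
[2] 1.3(192.98) + 1.4(14.79) + 0.6(86.41) = 250.87 + 20.71 + 51.85 = 323.43
[3] 1.25(192.98) + 0.6(26.66) + 0.6(86.41) + 0.6(14.79) = 317.94
[4] 1.35(192.98) = 260.52
Maximum is from combination 1.

406.17 kips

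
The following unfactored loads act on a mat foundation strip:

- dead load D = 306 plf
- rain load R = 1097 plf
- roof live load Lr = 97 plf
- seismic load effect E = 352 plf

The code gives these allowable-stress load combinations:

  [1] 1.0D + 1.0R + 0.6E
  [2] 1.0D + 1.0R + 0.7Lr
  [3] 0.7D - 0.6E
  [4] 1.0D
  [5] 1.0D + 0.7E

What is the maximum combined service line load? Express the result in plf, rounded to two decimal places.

1614.20 plf

[1] 1.0(306) + 1.0(1097) + 0.6(352) = 306.00 + 1097.00 + 211.20 = 1614.20
[2] 1.0(306) + 1.0(1097) + 0.7(97) = 306.00 + 1097.00 + 67.90 = 1470.90
[3] 0.7(306) - 0.6(352) = 214.20 - 211.20 = 3.00
[4] 1.0(306) = 306.00
[5] 1.0(306) + 0.7(352) = 306.00 + 246.40 = 552.40
The controlling combination is 1, giving 1614.20 plf.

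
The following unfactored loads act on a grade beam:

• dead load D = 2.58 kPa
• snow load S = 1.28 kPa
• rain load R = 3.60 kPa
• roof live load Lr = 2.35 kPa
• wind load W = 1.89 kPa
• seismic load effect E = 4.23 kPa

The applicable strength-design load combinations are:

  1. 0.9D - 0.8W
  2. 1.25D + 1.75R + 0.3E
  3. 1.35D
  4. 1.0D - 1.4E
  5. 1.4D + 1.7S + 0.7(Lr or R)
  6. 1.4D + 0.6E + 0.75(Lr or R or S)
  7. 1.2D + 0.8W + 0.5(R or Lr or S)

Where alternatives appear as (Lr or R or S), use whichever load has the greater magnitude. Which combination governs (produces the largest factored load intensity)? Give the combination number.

Combination 2

(Lr or R) → R = 3.60 kPa; (Lr or R or S) → R = 3.60 kPa; (R or Lr or S) → R = 3.60 kPa.
1. 0.9(2.58) - 0.8(1.89) = 0.81
2. 1.25(2.58) + 1.75(3.60) + 0.3(4.23) = 10.79
3. 1.35(2.58) = 3.48
4. 1.0(2.58) - 1.4(4.23) = -3.34
5. 1.4(2.58) + 1.7(1.28) + 0.7(3.60) = 8.31
6. 1.4(2.58) + 0.6(4.23) + 0.75(3.60) = 8.85
7. 1.2(2.58) + 0.8(1.89) + 0.5(3.60) = 6.41
The largest value is 10.79 kPa from combination 2.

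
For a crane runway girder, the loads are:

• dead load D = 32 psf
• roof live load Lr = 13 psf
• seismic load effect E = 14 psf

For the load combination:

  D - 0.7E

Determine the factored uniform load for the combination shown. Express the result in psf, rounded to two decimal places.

1.0(32) - 0.7(14) = 32.00 - 9.80 = 22.20
q_u = 22.20 psf.

22.20 psf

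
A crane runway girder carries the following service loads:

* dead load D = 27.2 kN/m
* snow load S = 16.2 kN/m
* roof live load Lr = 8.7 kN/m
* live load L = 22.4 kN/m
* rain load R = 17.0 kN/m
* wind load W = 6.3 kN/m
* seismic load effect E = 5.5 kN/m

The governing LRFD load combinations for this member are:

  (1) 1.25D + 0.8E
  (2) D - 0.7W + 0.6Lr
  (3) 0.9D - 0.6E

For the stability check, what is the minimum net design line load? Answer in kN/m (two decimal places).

21.18 kN/m

(1) 1.25(27.2) + 0.8(5.5) = 34.00 + 4.40 = 38.40
(2) 1.0(27.2) - 0.7(6.3) + 0.6(8.7) = 27.20 - 4.41 + 5.22 = 28.01
(3) 0.9(27.2) - 0.6(5.5) = 24.48 - 3.30 = 21.18
Combination 3 gives the minimum: 21.18 kN/m.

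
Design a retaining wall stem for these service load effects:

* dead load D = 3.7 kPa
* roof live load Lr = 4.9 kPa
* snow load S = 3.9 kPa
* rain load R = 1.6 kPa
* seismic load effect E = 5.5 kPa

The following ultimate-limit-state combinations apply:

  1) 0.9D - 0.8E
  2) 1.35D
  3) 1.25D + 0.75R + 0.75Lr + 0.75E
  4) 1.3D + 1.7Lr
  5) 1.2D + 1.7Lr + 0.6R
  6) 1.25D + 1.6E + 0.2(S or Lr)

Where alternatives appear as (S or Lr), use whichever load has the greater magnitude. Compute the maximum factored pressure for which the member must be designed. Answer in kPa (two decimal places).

(S or Lr) → Lr = 4.9 kPa.
1) 0.9(3.7) - 0.8(5.5) = 3.33 - 4.40 = -1.07
2) 1.35(3.7) = 5.00
3) 1.25(3.7) + 0.75(1.6) + 0.75(4.9) + 0.75(5.5) = 13.63
4) 1.3(3.7) + 1.7(4.9) = 4.81 + 8.33 = 13.14
5) 1.2(3.7) + 1.7(4.9) + 0.6(1.6) = 4.44 + 8.33 + 0.96 = 13.73
6) 1.25(3.7) + 1.6(5.5) + 0.2(4.9) = 4.63 + 8.80 + 0.98 = 14.41
The controlling combination is 6, giving 14.41 kPa.

14.41 kPa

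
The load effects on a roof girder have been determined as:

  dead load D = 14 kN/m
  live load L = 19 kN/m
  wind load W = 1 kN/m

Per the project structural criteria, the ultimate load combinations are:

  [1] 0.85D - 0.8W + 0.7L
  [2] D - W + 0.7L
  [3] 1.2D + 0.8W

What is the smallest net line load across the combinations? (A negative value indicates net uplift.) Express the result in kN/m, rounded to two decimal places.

[1] 0.85(14) - 0.8(1) + 0.7(19) = 24.40
[2] 1.0(14) - 1.0(1) + 0.7(19) = 26.30
[3] 1.2(14) + 0.8(1) = 17.60
Combination 3 gives the minimum: 17.60 kN/m.

17.60 kN/m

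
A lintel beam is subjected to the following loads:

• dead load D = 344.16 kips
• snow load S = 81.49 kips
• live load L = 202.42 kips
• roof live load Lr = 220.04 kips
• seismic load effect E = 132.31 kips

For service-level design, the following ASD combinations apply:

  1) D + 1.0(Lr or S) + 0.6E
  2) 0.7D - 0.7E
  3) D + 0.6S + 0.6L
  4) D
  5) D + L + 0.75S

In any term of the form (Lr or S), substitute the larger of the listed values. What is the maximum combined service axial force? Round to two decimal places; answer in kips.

643.59 kips

(Lr or S) → Lr = 220.04 kips.
1) 1.0(344.16) + 1.0(220.04) + 0.6(132.31) = 344.16 + 220.04 + 79.39 = 643.59
2) 0.7(344.16) - 0.7(132.31) = 148.30
3) 1.0(344.16) + 0.6(81.49) + 0.6(202.42) = 514.51
4) 1.0(344.16) = 344.16
5) 1.0(344.16) + 1.0(202.42) + 0.75(81.49) = 344.16 + 202.42 + 61.12 = 607.70
The controlling combination is 1, giving 643.59 kips.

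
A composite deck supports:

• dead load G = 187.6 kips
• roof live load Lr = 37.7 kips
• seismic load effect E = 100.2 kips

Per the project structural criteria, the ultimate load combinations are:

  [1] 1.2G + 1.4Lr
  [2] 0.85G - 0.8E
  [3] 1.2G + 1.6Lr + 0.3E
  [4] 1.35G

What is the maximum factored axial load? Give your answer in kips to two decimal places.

315.50 kips

[1] 1.2(187.6) + 1.4(37.7) = 225.12 + 52.78 = 277.90
[2] 0.85(187.6) - 0.8(100.2) = 159.46 - 80.16 = 79.30
[3] 1.2(187.6) + 1.6(37.7) + 0.3(100.2) = 225.12 + 60.32 + 30.06 = 315.50
[4] 1.35(187.6) = 253.26
Maximum is from combination 3.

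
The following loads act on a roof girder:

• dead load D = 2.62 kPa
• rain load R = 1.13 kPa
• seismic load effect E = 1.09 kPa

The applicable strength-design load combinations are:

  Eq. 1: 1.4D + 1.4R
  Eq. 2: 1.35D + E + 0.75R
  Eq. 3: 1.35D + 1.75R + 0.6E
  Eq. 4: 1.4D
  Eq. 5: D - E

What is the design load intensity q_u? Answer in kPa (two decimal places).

Eq. 1: 1.4(2.62) + 1.4(1.13) = 3.67 + 1.58 = 5.25
Eq. 2: 1.35(2.62) + 1.0(1.09) + 0.75(1.13) = 5.47
Eq. 3: 1.35(2.62) + 1.75(1.13) + 0.6(1.09) = 3.54 + 1.98 + 0.65 = 6.17
Eq. 4: 1.4(2.62) = 3.67
Eq. 5: 1.0(2.62) - 1.0(1.09) = 2.62 - 1.09 = 1.53
Maximum is from combination 3.

6.17 kPa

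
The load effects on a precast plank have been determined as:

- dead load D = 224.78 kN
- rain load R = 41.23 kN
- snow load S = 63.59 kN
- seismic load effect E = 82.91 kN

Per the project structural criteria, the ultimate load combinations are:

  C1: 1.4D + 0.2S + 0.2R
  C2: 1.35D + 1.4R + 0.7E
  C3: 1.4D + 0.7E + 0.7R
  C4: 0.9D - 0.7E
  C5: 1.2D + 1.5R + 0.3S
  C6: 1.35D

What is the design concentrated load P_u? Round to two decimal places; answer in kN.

419.21 kN

C1: 1.4(224.78) + 0.2(63.59) + 0.2(41.23) = 314.69 + 12.72 + 8.25 = 335.66
C2: 1.35(224.78) + 1.4(41.23) + 0.7(82.91) = 303.45 + 57.72 + 58.04 = 419.21
C3: 1.4(224.78) + 0.7(82.91) + 0.7(41.23) = 314.69 + 58.04 + 28.86 = 401.59
C4: 0.9(224.78) - 0.7(82.91) = 144.27
C5: 1.2(224.78) + 1.5(41.23) + 0.3(63.59) = 350.66
C6: 1.35(224.78) = 303.45
Maximum is from combination 2.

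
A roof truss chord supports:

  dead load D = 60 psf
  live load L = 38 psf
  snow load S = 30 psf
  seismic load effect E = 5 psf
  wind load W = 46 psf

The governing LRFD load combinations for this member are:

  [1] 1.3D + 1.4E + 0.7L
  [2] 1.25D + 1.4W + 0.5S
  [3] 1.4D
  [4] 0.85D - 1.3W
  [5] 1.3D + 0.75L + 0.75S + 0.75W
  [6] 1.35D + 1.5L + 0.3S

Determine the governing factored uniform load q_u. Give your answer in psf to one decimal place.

[1] 1.3(60) + 1.4(5) + 0.7(38) = 111.6
[2] 1.25(60) + 1.4(46) + 0.5(30) = 154.4
[3] 1.4(60) = 84.0
[4] 0.85(60) - 1.3(46) = -8.8
[5] 1.3(60) + 0.75(38) + 0.75(30) + 0.75(46) = 163.5
[6] 1.35(60) + 1.5(38) + 0.3(30) = 147.0
Combination 5 governs: q_u = 163.5 psf.

163.5 psf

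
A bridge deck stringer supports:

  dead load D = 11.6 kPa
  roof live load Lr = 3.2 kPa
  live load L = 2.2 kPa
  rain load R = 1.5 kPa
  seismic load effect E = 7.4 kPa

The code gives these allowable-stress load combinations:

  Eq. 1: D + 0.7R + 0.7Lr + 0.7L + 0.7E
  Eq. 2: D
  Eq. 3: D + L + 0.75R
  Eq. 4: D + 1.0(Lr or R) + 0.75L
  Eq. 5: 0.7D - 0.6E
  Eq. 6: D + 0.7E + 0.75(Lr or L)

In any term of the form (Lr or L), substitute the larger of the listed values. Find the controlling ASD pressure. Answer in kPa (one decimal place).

21.6 kPa

(Lr or R) → Lr = 3.2 kPa; (Lr or L) → Lr = 3.2 kPa.
Eq. 1: 1.0(11.6) + 0.7(1.5) + 0.7(3.2) + 0.7(2.2) + 0.7(7.4) = 11.6 + 1.1 + 2.2 + 1.5 + 5.2 = 21.6
Eq. 2: 1.0(11.6) = 11.6
Eq. 3: 1.0(11.6) + 1.0(2.2) + 0.75(1.5) = 11.6 + 2.2 + 1.1 = 14.9
Eq. 4: 1.0(11.6) + 1.0(3.2) + 0.75(2.2) = 11.6 + 3.2 + 1.7 = 16.5
Eq. 5: 0.7(11.6) - 0.6(7.4) = 8.1 - 4.4 = 3.7
Eq. 6: 1.0(11.6) + 0.7(7.4) + 0.75(3.2) = 11.6 + 5.2 + 2.4 = 19.2
Maximum is from combination 1.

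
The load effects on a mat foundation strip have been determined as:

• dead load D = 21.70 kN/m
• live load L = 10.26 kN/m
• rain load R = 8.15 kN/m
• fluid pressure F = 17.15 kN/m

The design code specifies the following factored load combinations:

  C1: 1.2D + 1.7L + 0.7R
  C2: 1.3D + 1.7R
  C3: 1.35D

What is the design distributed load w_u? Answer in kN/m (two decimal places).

49.19 kN/m

C1: 1.2(21.70) + 1.7(10.26) + 0.7(8.15) = 49.19
C2: 1.3(21.70) + 1.7(8.15) = 42.07
C3: 1.35(21.70) = 29.30
Maximum is from combination 1.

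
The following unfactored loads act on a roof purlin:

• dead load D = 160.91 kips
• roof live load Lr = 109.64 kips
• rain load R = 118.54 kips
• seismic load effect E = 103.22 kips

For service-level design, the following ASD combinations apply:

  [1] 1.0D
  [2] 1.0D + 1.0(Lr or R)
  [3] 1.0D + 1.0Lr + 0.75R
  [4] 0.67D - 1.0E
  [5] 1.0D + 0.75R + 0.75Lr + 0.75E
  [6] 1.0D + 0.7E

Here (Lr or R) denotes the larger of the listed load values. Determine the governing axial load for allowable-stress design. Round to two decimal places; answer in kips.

(Lr or R) → R = 118.54 kips.
[1] 1.0(160.91) = 160.91
[2] 1.0(160.91) + 1.0(118.54) = 160.91 + 118.54 = 279.45
[3] 1.0(160.91) + 1.0(109.64) + 0.75(118.54) = 160.91 + 109.64 + 88.91 = 359.46
[4] 0.67(160.91) - 1.0(103.22) = 107.81 - 103.22 = 4.59
[5] 1.0(160.91) + 0.75(118.54) + 0.75(109.64) + 0.75(103.22) = 409.46
[6] 1.0(160.91) + 0.7(103.22) = 160.91 + 72.25 = 233.16
Maximum is from combination 5.

409.46 kips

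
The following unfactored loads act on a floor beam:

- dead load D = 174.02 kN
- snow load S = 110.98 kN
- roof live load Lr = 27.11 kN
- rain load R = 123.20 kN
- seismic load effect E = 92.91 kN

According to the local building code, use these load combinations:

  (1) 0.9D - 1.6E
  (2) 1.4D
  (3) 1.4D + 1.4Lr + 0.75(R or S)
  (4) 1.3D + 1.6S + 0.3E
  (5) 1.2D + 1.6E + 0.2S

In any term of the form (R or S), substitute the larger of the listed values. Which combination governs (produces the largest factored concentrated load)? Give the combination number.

(R or S) → R = 123.20 kN.
(1) 0.9(174.02) - 1.6(92.91) = 7.96
(2) 1.4(174.02) = 243.63
(3) 1.4(174.02) + 1.4(27.11) + 0.75(123.20) = 373.98
(4) 1.3(174.02) + 1.6(110.98) + 0.3(92.91) = 431.67
(5) 1.2(174.02) + 1.6(92.91) + 0.2(110.98) = 379.68
The largest value is 431.67 kN from combination 4.

Combination 4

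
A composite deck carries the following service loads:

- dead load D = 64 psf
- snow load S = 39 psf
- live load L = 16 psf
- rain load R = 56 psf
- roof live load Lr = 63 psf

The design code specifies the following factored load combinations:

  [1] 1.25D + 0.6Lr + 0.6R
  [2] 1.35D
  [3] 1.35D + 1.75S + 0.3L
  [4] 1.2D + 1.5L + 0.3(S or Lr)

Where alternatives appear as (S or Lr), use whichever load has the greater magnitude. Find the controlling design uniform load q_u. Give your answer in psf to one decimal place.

(S or Lr) → Lr = 63 psf.
[1] 1.25(64) + 0.6(63) + 0.6(56) = 151.4
[2] 1.35(64) = 86.4
[3] 1.35(64) + 1.75(39) + 0.3(16) = 159.5
[4] 1.2(64) + 1.5(16) + 0.3(63) = 119.7
Maximum is from combination 3.

159.5 psf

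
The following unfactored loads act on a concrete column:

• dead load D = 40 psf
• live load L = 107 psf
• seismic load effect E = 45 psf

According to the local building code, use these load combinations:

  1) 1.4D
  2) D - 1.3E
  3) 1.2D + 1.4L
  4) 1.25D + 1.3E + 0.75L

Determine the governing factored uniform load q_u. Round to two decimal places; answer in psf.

197.80 psf

1) 1.4(40) = 56.00
2) 1.0(40) - 1.3(45) = -18.50
3) 1.2(40) + 1.4(107) = 197.80
4) 1.25(40) + 1.3(45) + 0.75(107) = 188.75
Combination 3 governs: q_u = 197.80 psf.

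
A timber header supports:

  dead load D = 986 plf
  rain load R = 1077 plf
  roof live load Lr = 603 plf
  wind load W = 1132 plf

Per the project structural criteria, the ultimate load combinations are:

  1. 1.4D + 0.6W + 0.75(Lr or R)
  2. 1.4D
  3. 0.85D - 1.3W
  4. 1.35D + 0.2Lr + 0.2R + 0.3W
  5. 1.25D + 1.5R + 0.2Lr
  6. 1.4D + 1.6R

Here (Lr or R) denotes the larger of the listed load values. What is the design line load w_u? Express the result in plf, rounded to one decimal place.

(Lr or R) → R = 1077 plf.
1. 1.4(986) + 0.6(1132) + 0.75(1077) = 1380.4 + 679.2 + 807.8 = 2867.4
2. 1.4(986) = 1380.4
3. 0.85(986) - 1.3(1132) = 838.1 - 1471.6 = -633.5
4. 1.35(986) + 0.2(603) + 0.2(1077) + 0.3(1132) = 1331.1 + 120.6 + 215.4 + 339.6 = 2006.7
5. 1.25(986) + 1.5(1077) + 0.2(603) = 1232.5 + 1615.5 + 120.6 = 2968.6
6. 1.4(986) + 1.6(1077) = 1380.4 + 1723.2 = 3103.6
Combination 6 governs: w_u = 3103.6 plf.

3103.6 plf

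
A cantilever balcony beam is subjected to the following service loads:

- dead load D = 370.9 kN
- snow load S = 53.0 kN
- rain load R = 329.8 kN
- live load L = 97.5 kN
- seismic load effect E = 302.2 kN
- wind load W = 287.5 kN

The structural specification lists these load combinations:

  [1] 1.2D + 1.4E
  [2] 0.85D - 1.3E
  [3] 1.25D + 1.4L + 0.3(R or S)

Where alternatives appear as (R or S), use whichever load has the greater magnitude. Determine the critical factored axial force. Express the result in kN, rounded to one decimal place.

(R or S) → R = 329.8 kN.
[1] 1.2(370.9) + 1.4(302.2) = 445.1 + 423.1 = 868.2
[2] 0.85(370.9) - 1.3(302.2) = 315.3 - 392.9 = -77.6
[3] 1.25(370.9) + 1.4(97.5) + 0.3(329.8) = 699.1
Maximum is from combination 1.

868.2 kN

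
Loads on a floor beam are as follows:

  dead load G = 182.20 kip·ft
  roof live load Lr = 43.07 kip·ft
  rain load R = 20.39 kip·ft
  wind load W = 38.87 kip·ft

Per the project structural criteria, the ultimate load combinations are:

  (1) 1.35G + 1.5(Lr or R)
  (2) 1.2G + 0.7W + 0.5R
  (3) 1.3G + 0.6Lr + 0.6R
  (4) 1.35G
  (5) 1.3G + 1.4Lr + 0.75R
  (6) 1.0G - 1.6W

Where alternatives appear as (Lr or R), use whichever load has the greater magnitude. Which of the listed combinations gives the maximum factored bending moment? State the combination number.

(Lr or R) → Lr = 43.07 kip·ft.
(1) 1.35(182.20) + 1.5(43.07) = 245.97 + 64.61 = 310.58
(2) 1.2(182.20) + 0.7(38.87) + 0.5(20.39) = 256.04
(3) 1.3(182.20) + 0.6(43.07) + 0.6(20.39) = 274.94
(4) 1.35(182.20) = 245.97
(5) 1.3(182.20) + 1.4(43.07) + 0.75(20.39) = 236.86 + 60.30 + 15.29 = 312.45
(6) 1.0(182.20) - 1.6(38.87) = 182.20 - 62.19 = 120.01
The largest value is 312.45 kip·ft from combination 5.

Combination 5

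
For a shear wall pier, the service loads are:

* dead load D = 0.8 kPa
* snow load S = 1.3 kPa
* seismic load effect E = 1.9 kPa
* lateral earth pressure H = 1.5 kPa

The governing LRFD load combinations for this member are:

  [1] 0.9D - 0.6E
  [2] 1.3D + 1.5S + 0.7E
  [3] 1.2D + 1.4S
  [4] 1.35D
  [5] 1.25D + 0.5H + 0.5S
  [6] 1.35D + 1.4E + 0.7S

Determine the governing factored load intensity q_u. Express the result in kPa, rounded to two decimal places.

4.65 kPa

[1] 0.9(0.8) - 0.6(1.9) = 0.72 - 1.14 = -0.42
[2] 1.3(0.8) + 1.5(1.3) + 0.7(1.9) = 1.04 + 1.95 + 1.33 = 4.32
[3] 1.2(0.8) + 1.4(1.3) = 0.96 + 1.82 = 2.78
[4] 1.35(0.8) = 1.08
[5] 1.25(0.8) + 0.5(1.5) + 0.5(1.3) = 1.00 + 0.75 + 0.65 = 2.40
[6] 1.35(0.8) + 1.4(1.9) + 0.7(1.3) = 1.08 + 2.66 + 0.91 = 4.65
Maximum is from combination 6.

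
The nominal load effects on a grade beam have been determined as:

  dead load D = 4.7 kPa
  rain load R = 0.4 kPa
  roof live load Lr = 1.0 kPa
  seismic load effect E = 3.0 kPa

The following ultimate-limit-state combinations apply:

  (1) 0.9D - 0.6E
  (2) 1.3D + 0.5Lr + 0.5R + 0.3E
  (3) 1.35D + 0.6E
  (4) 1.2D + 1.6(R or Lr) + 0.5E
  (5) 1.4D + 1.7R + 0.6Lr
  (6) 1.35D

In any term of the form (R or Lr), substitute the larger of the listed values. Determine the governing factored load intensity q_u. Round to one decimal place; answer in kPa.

(R or Lr) → Lr = 1.0 kPa.
(1) 0.9(4.7) - 0.6(3.0) = 2.4
(2) 1.3(4.7) + 0.5(1.0) + 0.5(0.4) + 0.3(3.0) = 7.7
(3) 1.35(4.7) + 0.6(3.0) = 8.1
(4) 1.2(4.7) + 1.6(1.0) + 0.5(3.0) = 8.7
(5) 1.4(4.7) + 1.7(0.4) + 0.6(1.0) = 7.9
(6) 1.35(4.7) = 6.3
Combination 4 governs: q_u = 8.7 kPa.

8.7 kPa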